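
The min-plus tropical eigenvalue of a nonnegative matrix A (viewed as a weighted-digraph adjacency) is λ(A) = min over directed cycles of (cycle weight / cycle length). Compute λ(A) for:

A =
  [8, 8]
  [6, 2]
λ(A) = 2

Enumerate directed cycles and compute their means (weight / length). Sample:
  cycle 0 → 0: weight = 8, length = 1, mean = 8/1 ≈ 8.000
  cycle 1 → 1: weight = 2, length = 1, mean = 2/1 ≈ 2.000
  cycle 0 → 1 → 0: weight = 14, length = 2, mean = 14/2 ≈ 7.000
  cycle 1 → 0 → 1: weight = 14, length = 2, mean = 14/2 ≈ 7.000
Minimum mean = 2.000, attained e.g. along the cycle 1 → 1 with weight 2 and length 1. So λ(A) = 2/1 = 2.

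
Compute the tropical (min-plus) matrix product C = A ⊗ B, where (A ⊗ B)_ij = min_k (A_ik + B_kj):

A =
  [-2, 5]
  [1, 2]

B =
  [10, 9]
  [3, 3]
A ⊗ B =
  [8, 7]
  [5, 5]

Apply the min-plus product entry-by-entry:
  C[0][0] = min over k of (A[0][0] + B[0][0] = -2 + 10 = 8, A[0][1] + B[1][0] = 5 + 3 = 8) = 8 (attained at k = 0)
  C[0][1] = min over k of (A[0][0] + B[0][1] = -2 + 9 = 7, A[0][1] + B[1][1] = 5 + 3 = 8) = 7 (attained at k = 0)
  C[1][0] = min over k of (A[1][0] + B[0][0] = 1 + 10 = 11, A[1][1] + B[1][0] = 2 + 3 = 5) = 5 (attained at k = 1)
  C[1][1] = min over k of (A[1][0] + B[0][1] = 1 + 9 = 10, A[1][1] + B[1][1] = 2 + 3 = 5) = 5 (attained at k = 1)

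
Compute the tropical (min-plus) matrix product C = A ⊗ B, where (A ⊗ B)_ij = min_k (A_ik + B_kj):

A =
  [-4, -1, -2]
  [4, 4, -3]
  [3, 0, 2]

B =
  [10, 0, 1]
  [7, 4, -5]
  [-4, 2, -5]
A ⊗ B =
  [-6, -4, -7]
  [-7, -1, -8]
  [-2, 3, -5]

Apply the min-plus product entry-by-entry:
  C[0][0] = min over k of (A[0][0] + B[0][0] = -4 + 10 = 6, A[0][1] + B[1][0] = -1 + 7 = 6, A[0][2] + B[2][0] = -2 + -4 = -6) = -6 (attained at k = 2)
  C[0][1] = min over k of (A[0][0] + B[0][1] = -4 + 0 = -4, A[0][1] + B[1][1] = -1 + 4 = 3, A[0][2] + B[2][1] = -2 + 2 = 0) = -4 (attained at k = 0)
  C[0][2] = min over k of (A[0][0] + B[0][2] = -4 + 1 = -3, A[0][1] + B[1][2] = -1 + -5 = -6, A[0][2] + B[2][2] = -2 + -5 = -7) = -7 (attained at k = 2)
  C[1][0] = min over k of (A[1][0] + B[0][0] = 4 + 10 = 14, A[1][1] + B[1][0] = 4 + 7 = 11, A[1][2] + B[2][0] = -3 + -4 = -7) = -7 (attained at k = 2)
  C[1][1] = min over k of (A[1][0] + B[0][1] = 4 + 0 = 4, A[1][1] + B[1][1] = 4 + 4 = 8, A[1][2] + B[2][1] = -3 + 2 = -1) = -1 (attained at k = 2)
  C[1][2] = min over k of (A[1][0] + B[0][2] = 4 + 1 = 5, A[1][1] + B[1][2] = 4 + -5 = -1, A[1][2] + B[2][2] = -3 + -5 = -8) = -8 (attained at k = 2)
  C[2][0] = min over k of (A[2][0] + B[0][0] = 3 + 10 = 13, A[2][1] + B[1][0] = 0 + 7 = 7, A[2][2] + B[2][0] = 2 + -4 = -2) = -2 (attained at k = 2)
  C[2][1] = min over k of (A[2][0] + B[0][1] = 3 + 0 = 3, A[2][1] + B[1][1] = 0 + 4 = 4, A[2][2] + B[2][1] = 2 + 2 = 4) = 3 (attained at k = 0)
  C[2][2] = min over k of (A[2][0] + B[0][2] = 3 + 1 = 4, A[2][1] + B[1][2] = 0 + -5 = -5, A[2][2] + B[2][2] = 2 + -5 = -3) = -5 (attained at k = 1)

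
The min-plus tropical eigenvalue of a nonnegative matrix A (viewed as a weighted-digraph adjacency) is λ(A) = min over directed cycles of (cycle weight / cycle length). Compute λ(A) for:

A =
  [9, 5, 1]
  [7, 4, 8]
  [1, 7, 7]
λ(A) = 1

Enumerate directed cycles and compute their means (weight / length). Sample:
  cycle 0 → 0: weight = 9, length = 1, mean = 9/1 ≈ 9.000
  cycle 1 → 1: weight = 4, length = 1, mean = 4/1 ≈ 4.000
  cycle 2 → 2: weight = 7, length = 1, mean = 7/1 ≈ 7.000
  cycle 0 → 1 → 0: weight = 12, length = 2, mean = 12/2 ≈ 6.000
  cycle 0 → 2 → 0: weight = 2, length = 2, mean = 2/2 ≈ 1.000
  cycle 1 → 0 → 1: weight = 12, length = 2, mean = 12/2 ≈ 6.000
Minimum mean = 1.000, attained e.g. along the cycle 0 → 2 → 0 with weight 2 and length 2. So λ(A) = 2/2 = 1.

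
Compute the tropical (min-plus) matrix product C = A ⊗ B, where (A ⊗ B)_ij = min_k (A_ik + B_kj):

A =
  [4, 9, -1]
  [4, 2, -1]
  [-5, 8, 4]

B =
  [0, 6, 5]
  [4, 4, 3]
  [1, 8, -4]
A ⊗ B =
  [0, 7, -5]
  [0, 6, -5]
  [-5, 1, 0]

Apply the min-plus product entry-by-entry:
  C[0][0] = min over k of (A[0][0] + B[0][0] = 4 + 0 = 4, A[0][1] + B[1][0] = 9 + 4 = 13, A[0][2] + B[2][0] = -1 + 1 = 0) = 0 (attained at k = 2)
  C[0][1] = min over k of (A[0][0] + B[0][1] = 4 + 6 = 10, A[0][1] + B[1][1] = 9 + 4 = 13, A[0][2] + B[2][1] = -1 + 8 = 7) = 7 (attained at k = 2)
  C[0][2] = min over k of (A[0][0] + B[0][2] = 4 + 5 = 9, A[0][1] + B[1][2] = 9 + 3 = 12, A[0][2] + B[2][2] = -1 + -4 = -5) = -5 (attained at k = 2)
  C[1][0] = min over k of (A[1][0] + B[0][0] = 4 + 0 = 4, A[1][1] + B[1][0] = 2 + 4 = 6, A[1][2] + B[2][0] = -1 + 1 = 0) = 0 (attained at k = 2)
  C[1][1] = min over k of (A[1][0] + B[0][1] = 4 + 6 = 10, A[1][1] + B[1][1] = 2 + 4 = 6, A[1][2] + B[2][1] = -1 + 8 = 7) = 6 (attained at k = 1)
  C[1][2] = min over k of (A[1][0] + B[0][2] = 4 + 5 = 9, A[1][1] + B[1][2] = 2 + 3 = 5, A[1][2] + B[2][2] = -1 + -4 = -5) = -5 (attained at k = 2)
  C[2][0] = min over k of (A[2][0] + B[0][0] = -5 + 0 = -5, A[2][1] + B[1][0] = 8 + 4 = 12, A[2][2] + B[2][0] = 4 + 1 = 5) = -5 (attained at k = 0)
  C[2][1] = min over k of (A[2][0] + B[0][1] = -5 + 6 = 1, A[2][1] + B[1][1] = 8 + 4 = 12, A[2][2] + B[2][1] = 4 + 8 = 12) = 1 (attained at k = 0)
  C[2][2] = min over k of (A[2][0] + B[0][2] = -5 + 5 = 0, A[2][1] + B[1][2] = 8 + 3 = 11, A[2][2] + B[2][2] = 4 + -4 = 0) = 0 (attained at k = 0)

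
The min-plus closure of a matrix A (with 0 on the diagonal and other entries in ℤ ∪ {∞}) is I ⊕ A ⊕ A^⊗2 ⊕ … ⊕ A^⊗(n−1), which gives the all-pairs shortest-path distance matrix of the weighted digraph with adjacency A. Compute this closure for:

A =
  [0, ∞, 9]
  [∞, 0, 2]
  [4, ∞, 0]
Closure =
  [0, ∞, 9]
  [6, 0, 2]
  [4, ∞, 0]

This is the Floyd-Warshall all-pairs shortest-path computation. For each intermediate vertex k = 0, 1, …, 2, update dist[i][j] ← min(dist[i][j], dist[i][k] + dist[k][j]). The final matrix gives, for each (i, j), the minimum total weight of any directed path from i to j (possibly empty when i = j).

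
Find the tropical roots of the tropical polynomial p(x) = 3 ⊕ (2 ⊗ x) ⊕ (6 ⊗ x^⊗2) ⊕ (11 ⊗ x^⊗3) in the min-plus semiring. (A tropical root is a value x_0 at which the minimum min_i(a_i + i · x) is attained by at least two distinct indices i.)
Roots: {-5, -4, 1}

Each tropical root is a break point of the lower envelope of the lines y = a_i + i · x (there are 4 lines, with slopes 0, 1, ..., 3). Only the lines that attain the minimum somewhere contribute to roots; other lines are dominated. Here the surviving (envelope) indices are i = 3, i = 2, i = 1, i = 0.
Intersections between consecutive envelope lines give the roots: for adjacent envelope indices i < j the intersection is x = (a_i − a_j) / (j − i). Reading off the sorted break points: {-5, -4, 1}.
Verification: at each break x_0, at least two indices attain the minimum of min_i(a_i + i · x_0).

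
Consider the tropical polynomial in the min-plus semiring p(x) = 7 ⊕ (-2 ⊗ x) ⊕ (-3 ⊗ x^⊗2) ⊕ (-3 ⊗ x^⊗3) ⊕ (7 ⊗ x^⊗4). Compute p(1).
p(1) = -1

A tropical monomial a ⊗ x^⊗i evaluates to a + i · x. Evaluating each term at x = 1:
  Term 0 contributes 7 + 0 · 1 = 7
  Term 1 contributes -2 + 1 · 1 = -1
  Term 2 contributes -3 + 2 · 1 = -1
  Term 3 contributes -3 + 3 · 1 = 0
  Term 4 contributes 7 + 4 · 1 = 11
p(1) = ⊕ of these = min[7, -1, -1, 0, 11] = -1.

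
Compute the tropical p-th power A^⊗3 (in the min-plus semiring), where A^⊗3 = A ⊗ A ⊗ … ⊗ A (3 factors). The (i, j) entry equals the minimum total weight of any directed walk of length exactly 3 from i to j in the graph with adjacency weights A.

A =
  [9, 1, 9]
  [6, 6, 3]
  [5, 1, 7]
A^⊗3 =
  [9, 5, 10]
  [10, 9, 7]
  [9, 5, 9]

Each entry (A^⊗3)_ij equals the minimum over all length-3 walks i = v_0 → v_1 → … → v_3 = j of Σ_t A[v_t][v_{t+1}]. For example, for (i, j) = (0, 2) we minimise over 9 possible intermediate vertex sequences; the minimum is 10, attained along the walk 0 → 1 → 1 → 2.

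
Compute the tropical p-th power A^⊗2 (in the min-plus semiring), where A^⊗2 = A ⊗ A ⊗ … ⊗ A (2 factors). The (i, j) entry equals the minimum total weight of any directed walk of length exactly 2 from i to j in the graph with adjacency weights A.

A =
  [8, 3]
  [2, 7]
A^⊗2 =
  [5, 10]
  [9, 5]

Each entry (A^⊗2)_ij equals the minimum over all length-2 walks i = v_0 → v_1 → … → v_2 = j of Σ_t A[v_t][v_{t+1}]. For example, for (i, j) = (0, 1) we minimise over 2 possible intermediate vertex sequences; the minimum is 10, attained along the walk 0 → 1 → 1.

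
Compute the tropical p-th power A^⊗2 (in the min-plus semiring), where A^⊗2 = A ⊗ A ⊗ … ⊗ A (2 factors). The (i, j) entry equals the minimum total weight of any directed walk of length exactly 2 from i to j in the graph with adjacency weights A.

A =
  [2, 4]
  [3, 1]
A^⊗2 =
  [4, 5]
  [4, 2]

Each entry (A^⊗2)_ij equals the minimum over all length-2 walks i = v_0 → v_1 → … → v_2 = j of Σ_t A[v_t][v_{t+1}]. For example, for (i, j) = (0, 1) we minimise over 2 possible intermediate vertex sequences; the minimum is 5, attained along the walk 0 → 1 → 1.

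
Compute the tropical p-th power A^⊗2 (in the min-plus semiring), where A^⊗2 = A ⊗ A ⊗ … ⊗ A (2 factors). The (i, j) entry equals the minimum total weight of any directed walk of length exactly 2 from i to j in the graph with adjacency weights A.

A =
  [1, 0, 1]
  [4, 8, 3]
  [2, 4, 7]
A^⊗2 =
  [2, 1, 2]
  [5, 4, 5]
  [3, 2, 3]

Each entry (A^⊗2)_ij equals the minimum over all length-2 walks i = v_0 → v_1 → … → v_2 = j of Σ_t A[v_t][v_{t+1}]. For example, for (i, j) = (0, 2) we minimise over 3 possible intermediate vertex sequences; the minimum is 2, attained along the walk 0 → 0 → 2.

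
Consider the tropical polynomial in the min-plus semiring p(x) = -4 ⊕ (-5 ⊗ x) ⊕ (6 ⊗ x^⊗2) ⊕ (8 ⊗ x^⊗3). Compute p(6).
p(6) = -4

A tropical monomial a ⊗ x^⊗i evaluates to a + i · x. Evaluating each term at x = 6:
  Term 0 contributes -4 + 0 · 6 = -4
  Term 1 contributes -5 + 1 · 6 = 1
  Term 2 contributes 6 + 2 · 6 = 18
  Term 3 contributes 8 + 3 · 6 = 26
p(6) = ⊕ of these = min[-4, 1, 18, 26] = -4.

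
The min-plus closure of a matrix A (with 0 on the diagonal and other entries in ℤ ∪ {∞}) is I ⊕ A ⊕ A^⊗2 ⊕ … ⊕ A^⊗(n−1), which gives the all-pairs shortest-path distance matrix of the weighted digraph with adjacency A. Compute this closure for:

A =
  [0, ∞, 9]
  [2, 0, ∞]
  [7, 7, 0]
Closure =
  [0, 16, 9]
  [2, 0, 11]
  [7, 7, 0]

This is the Floyd-Warshall all-pairs shortest-path computation. For each intermediate vertex k = 0, 1, …, 2, update dist[i][j] ← min(dist[i][j], dist[i][k] + dist[k][j]). The final matrix gives, for each (i, j), the minimum total weight of any directed path from i to j (possibly empty when i = j).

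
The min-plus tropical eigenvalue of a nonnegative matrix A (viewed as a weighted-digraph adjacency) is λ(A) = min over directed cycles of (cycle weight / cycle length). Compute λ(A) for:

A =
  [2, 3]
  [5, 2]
λ(A) = 2

Enumerate directed cycles and compute their means (weight / length). Sample:
  cycle 0 → 0: weight = 2, length = 1, mean = 2/1 ≈ 2.000
  cycle 1 → 1: weight = 2, length = 1, mean = 2/1 ≈ 2.000
  cycle 0 → 1 → 0: weight = 8, length = 2, mean = 8/2 ≈ 4.000
  cycle 1 → 0 → 1: weight = 8, length = 2, mean = 8/2 ≈ 4.000
Minimum mean = 2.000, attained e.g. along the cycle 0 → 0 with weight 2 and length 1. So λ(A) = 2/1 = 2.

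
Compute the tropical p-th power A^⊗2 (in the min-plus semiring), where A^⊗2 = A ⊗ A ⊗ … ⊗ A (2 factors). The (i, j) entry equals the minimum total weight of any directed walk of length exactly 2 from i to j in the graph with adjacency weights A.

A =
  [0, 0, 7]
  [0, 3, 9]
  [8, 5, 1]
A^⊗2 =
  [0, 0, 7]
  [0, 0, 7]
  [5, 6, 2]

Each entry (A^⊗2)_ij equals the minimum over all length-2 walks i = v_0 → v_1 → … → v_2 = j of Σ_t A[v_t][v_{t+1}]. For example, for (i, j) = (0, 2) we minimise over 3 possible intermediate vertex sequences; the minimum is 7, attained along the walk 0 → 0 → 2.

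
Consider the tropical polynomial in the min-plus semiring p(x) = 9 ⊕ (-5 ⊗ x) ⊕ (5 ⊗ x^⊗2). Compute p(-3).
p(-3) = -8

A tropical monomial a ⊗ x^⊗i evaluates to a + i · x. Evaluating each term at x = -3:
  Term 0 contributes 9 + 0 · -3 = 9
  Term 1 contributes -5 + 1 · -3 = -8
  Term 2 contributes 5 + 2 · -3 = -1
p(-3) = ⊕ of these = min[9, -8, -1] = -8.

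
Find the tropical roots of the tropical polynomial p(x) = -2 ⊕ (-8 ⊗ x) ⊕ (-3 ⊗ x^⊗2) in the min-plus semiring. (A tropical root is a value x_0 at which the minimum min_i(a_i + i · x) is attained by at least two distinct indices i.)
Roots: {-5, 6}

Each tropical root is a break point of the lower envelope of the lines y = a_i + i · x (there are 3 lines, with slopes 0, 1, ..., 2). Only the lines that attain the minimum somewhere contribute to roots; other lines are dominated. Here the surviving (envelope) indices are i = 2, i = 1, i = 0.
Intersections between consecutive envelope lines give the roots: for adjacent envelope indices i < j the intersection is x = (a_i − a_j) / (j − i). Reading off the sorted break points: {-5, 6}.
Verification: at each break x_0, at least two indices attain the minimum of min_i(a_i + i · x_0).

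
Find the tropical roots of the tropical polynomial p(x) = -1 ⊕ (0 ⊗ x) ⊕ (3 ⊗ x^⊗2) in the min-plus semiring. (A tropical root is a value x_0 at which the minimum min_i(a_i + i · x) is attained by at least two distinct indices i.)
Roots: {-3, -1}

Each tropical root is a break point of the lower envelope of the lines y = a_i + i · x (there are 3 lines, with slopes 0, 1, ..., 2). Only the lines that attain the minimum somewhere contribute to roots; other lines are dominated. Here the surviving (envelope) indices are i = 2, i = 1, i = 0.
Intersections between consecutive envelope lines give the roots: for adjacent envelope indices i < j the intersection is x = (a_i − a_j) / (j − i). Reading off the sorted break points: {-3, -1}.
Verification: at each break x_0, at least two indices attain the minimum of min_i(a_i + i · x_0).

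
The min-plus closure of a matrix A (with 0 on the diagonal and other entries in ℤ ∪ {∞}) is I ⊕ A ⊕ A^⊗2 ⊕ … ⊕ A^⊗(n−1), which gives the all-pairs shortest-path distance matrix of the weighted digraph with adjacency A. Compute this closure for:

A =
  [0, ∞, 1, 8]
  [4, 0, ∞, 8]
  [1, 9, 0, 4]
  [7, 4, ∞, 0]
Closure =
  [0, 9, 1, 5]
  [4, 0, 5, 8]
  [1, 8, 0, 4]
  [7, 4, 8, 0]

This is the Floyd-Warshall all-pairs shortest-path computation. For each intermediate vertex k = 0, 1, …, 3, update dist[i][j] ← min(dist[i][j], dist[i][k] + dist[k][j]). The final matrix gives, for each (i, j), the minimum total weight of any directed path from i to j (possibly empty when i = j).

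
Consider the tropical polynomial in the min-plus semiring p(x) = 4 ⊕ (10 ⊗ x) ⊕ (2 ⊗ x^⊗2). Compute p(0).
p(0) = 2

A tropical monomial a ⊗ x^⊗i evaluates to a + i · x. Evaluating each term at x = 0:
  Term 0 contributes 4 + 0 · 0 = 4
  Term 1 contributes 10 + 1 · 0 = 10
  Term 2 contributes 2 + 2 · 0 = 2
p(0) = ⊕ of these = min[4, 10, 2] = 2.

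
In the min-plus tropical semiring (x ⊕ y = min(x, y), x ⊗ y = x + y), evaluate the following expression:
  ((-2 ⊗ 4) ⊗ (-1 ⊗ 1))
((-2 ⊗ 4) ⊗ (-1 ⊗ 1)) = 2

Expand innermost to outermost. Recall ⊕ takes the minimum of its arguments and ⊗ takes their sum. Working out the expression ((-2 ⊗ 4) ⊗ (-1 ⊗ 1)) gives 2.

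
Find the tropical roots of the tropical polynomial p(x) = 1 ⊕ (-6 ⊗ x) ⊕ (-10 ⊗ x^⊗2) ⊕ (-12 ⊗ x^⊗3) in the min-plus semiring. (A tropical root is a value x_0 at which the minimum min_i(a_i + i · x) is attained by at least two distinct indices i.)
Roots: {2, 4, 7}

Each tropical root is a break point of the lower envelope of the lines y = a_i + i · x (there are 4 lines, with slopes 0, 1, ..., 3). Only the lines that attain the minimum somewhere contribute to roots; other lines are dominated. Here the surviving (envelope) indices are i = 3, i = 2, i = 1, i = 0.
Intersections between consecutive envelope lines give the roots: for adjacent envelope indices i < j the intersection is x = (a_i − a_j) / (j − i). Reading off the sorted break points: {2, 4, 7}.
Verification: at each break x_0, at least two indices attain the minimum of min_i(a_i + i · x_0).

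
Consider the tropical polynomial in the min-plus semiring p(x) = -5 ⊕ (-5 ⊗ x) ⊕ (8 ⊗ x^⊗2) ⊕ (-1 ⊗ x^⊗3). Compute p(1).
p(1) = -5

A tropical monomial a ⊗ x^⊗i evaluates to a + i · x. Evaluating each term at x = 1:
  Term 0 contributes -5 + 0 · 1 = -5
  Term 1 contributes -5 + 1 · 1 = -4
  Term 2 contributes 8 + 2 · 1 = 10
  Term 3 contributes -1 + 3 · 1 = 2
p(1) = ⊕ of these = min[-5, -4, 10, 2] = -5.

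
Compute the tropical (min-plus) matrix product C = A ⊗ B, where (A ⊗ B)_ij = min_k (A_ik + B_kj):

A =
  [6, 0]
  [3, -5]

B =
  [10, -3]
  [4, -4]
A ⊗ B =
  [4, -4]
  [-1, -9]

Apply the min-plus product entry-by-entry:
  C[0][0] = min over k of (A[0][0] + B[0][0] = 6 + 10 = 16, A[0][1] + B[1][0] = 0 + 4 = 4) = 4 (attained at k = 1)
  C[0][1] = min over k of (A[0][0] + B[0][1] = 6 + -3 = 3, A[0][1] + B[1][1] = 0 + -4 = -4) = -4 (attained at k = 1)
  C[1][0] = min over k of (A[1][0] + B[0][0] = 3 + 10 = 13, A[1][1] + B[1][0] = -5 + 4 = -1) = -1 (attained at k = 1)
  C[1][1] = min over k of (A[1][0] + B[0][1] = 3 + -3 = 0, A[1][1] + B[1][1] = -5 + -4 = -9) = -9 (attained at k = 1)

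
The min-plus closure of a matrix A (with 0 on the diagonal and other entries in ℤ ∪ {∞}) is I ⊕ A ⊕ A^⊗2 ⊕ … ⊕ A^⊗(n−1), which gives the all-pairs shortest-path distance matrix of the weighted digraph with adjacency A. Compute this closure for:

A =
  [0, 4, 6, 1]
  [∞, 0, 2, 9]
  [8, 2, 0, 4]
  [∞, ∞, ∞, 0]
Closure =
  [0, 4, 6, 1]
  [10, 0, 2, 6]
  [8, 2, 0, 4]
  [∞, ∞, ∞, 0]

This is the Floyd-Warshall all-pairs shortest-path computation. For each intermediate vertex k = 0, 1, …, 3, update dist[i][j] ← min(dist[i][j], dist[i][k] + dist[k][j]). The final matrix gives, for each (i, j), the minimum total weight of any directed path from i to j (possibly empty when i = j).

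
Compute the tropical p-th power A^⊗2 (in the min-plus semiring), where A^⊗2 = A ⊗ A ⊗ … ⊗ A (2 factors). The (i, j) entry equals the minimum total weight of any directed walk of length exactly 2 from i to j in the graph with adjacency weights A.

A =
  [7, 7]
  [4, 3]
A^⊗2 =
  [11, 10]
  [7, 6]

Each entry (A^⊗2)_ij equals the minimum over all length-2 walks i = v_0 → v_1 → … → v_2 = j of Σ_t A[v_t][v_{t+1}]. For example, for (i, j) = (0, 1) we minimise over 2 possible intermediate vertex sequences; the minimum is 10, attained along the walk 0 → 1 → 1.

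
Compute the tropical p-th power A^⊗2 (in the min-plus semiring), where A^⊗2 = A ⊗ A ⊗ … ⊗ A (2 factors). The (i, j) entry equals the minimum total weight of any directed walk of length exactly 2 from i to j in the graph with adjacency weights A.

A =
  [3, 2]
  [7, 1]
A^⊗2 =
  [6, 3]
  [8, 2]

Each entry (A^⊗2)_ij equals the minimum over all length-2 walks i = v_0 → v_1 → … → v_2 = j of Σ_t A[v_t][v_{t+1}]. For example, for (i, j) = (0, 1) we minimise over 2 possible intermediate vertex sequences; the minimum is 3, attained along the walk 0 → 1 → 1.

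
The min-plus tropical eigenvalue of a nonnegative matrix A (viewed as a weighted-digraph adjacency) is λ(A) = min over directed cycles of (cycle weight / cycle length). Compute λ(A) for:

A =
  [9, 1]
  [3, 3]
λ(A) = 2

Enumerate directed cycles and compute their means (weight / length). Sample:
  cycle 0 → 0: weight = 9, length = 1, mean = 9/1 ≈ 9.000
  cycle 1 → 1: weight = 3, length = 1, mean = 3/1 ≈ 3.000
  cycle 0 → 1 → 0: weight = 4, length = 2, mean = 4/2 ≈ 2.000
  cycle 1 → 0 → 1: weight = 4, length = 2, mean = 4/2 ≈ 2.000
Minimum mean = 2.000, attained e.g. along the cycle 0 → 1 → 0 with weight 4 and length 2. So λ(A) = 4/2 = 2.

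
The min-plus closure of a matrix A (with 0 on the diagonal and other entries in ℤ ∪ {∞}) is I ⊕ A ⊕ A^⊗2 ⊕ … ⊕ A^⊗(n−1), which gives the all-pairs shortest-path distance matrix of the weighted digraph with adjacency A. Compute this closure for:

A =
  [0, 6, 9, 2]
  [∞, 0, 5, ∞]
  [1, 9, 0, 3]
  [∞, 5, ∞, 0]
Closure =
  [0, 6, 9, 2]
  [6, 0, 5, 8]
  [1, 7, 0, 3]
  [11, 5, 10, 0]

This is the Floyd-Warshall all-pairs shortest-path computation. For each intermediate vertex k = 0, 1, …, 3, update dist[i][j] ← min(dist[i][j], dist[i][k] + dist[k][j]). The final matrix gives, for each (i, j), the minimum total weight of any directed path from i to j (possibly empty when i = j).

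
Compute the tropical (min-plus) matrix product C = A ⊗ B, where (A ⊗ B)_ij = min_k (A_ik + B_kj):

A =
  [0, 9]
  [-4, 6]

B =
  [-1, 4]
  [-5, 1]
A ⊗ B =
  [-1, 4]
  [-5, 0]

Apply the min-plus product entry-by-entry:
  C[0][0] = min over k of (A[0][0] + B[0][0] = 0 + -1 = -1, A[0][1] + B[1][0] = 9 + -5 = 4) = -1 (attained at k = 0)
  C[0][1] = min over k of (A[0][0] + B[0][1] = 0 + 4 = 4, A[0][1] + B[1][1] = 9 + 1 = 10) = 4 (attained at k = 0)
  C[1][0] = min over k of (A[1][0] + B[0][0] = -4 + -1 = -5, A[1][1] + B[1][0] = 6 + -5 = 1) = -5 (attained at k = 0)
  C[1][1] = min over k of (A[1][0] + B[0][1] = -4 + 4 = 0, A[1][1] + B[1][1] = 6 + 1 = 7) = 0 (attained at k = 0)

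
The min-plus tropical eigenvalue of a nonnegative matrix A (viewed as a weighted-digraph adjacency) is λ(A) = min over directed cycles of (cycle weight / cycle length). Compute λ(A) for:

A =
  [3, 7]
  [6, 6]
λ(A) = 3

Enumerate directed cycles and compute their means (weight / length). Sample:
  cycle 0 → 0: weight = 3, length = 1, mean = 3/1 ≈ 3.000
  cycle 1 → 1: weight = 6, length = 1, mean = 6/1 ≈ 6.000
  cycle 0 → 1 → 0: weight = 13, length = 2, mean = 13/2 ≈ 6.500
  cycle 1 → 0 → 1: weight = 13, length = 2, mean = 13/2 ≈ 6.500
Minimum mean = 3.000, attained e.g. along the cycle 0 → 0 with weight 3 and length 1. So λ(A) = 3/1 = 3.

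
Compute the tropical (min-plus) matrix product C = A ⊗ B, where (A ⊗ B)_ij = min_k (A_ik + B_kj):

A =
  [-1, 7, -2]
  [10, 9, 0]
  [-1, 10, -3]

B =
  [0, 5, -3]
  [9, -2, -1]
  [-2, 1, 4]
A ⊗ B =
  [-4, -1, -4]
  [-2, 1, 4]
  [-5, -2, -4]

Apply the min-plus product entry-by-entry:
  C[0][0] = min over k of (A[0][0] + B[0][0] = -1 + 0 = -1, A[0][1] + B[1][0] = 7 + 9 = 16, A[0][2] + B[2][0] = -2 + -2 = -4) = -4 (attained at k = 2)
  C[0][1] = min over k of (A[0][0] + B[0][1] = -1 + 5 = 4, A[0][1] + B[1][1] = 7 + -2 = 5, A[0][2] + B[2][1] = -2 + 1 = -1) = -1 (attained at k = 2)
  C[0][2] = min over k of (A[0][0] + B[0][2] = -1 + -3 = -4, A[0][1] + B[1][2] = 7 + -1 = 6, A[0][2] + B[2][2] = -2 + 4 = 2) = -4 (attained at k = 0)
  C[1][0] = min over k of (A[1][0] + B[0][0] = 10 + 0 = 10, A[1][1] + B[1][0] = 9 + 9 = 18, A[1][2] + B[2][0] = 0 + -2 = -2) = -2 (attained at k = 2)
  C[1][1] = min over k of (A[1][0] + B[0][1] = 10 + 5 = 15, A[1][1] + B[1][1] = 9 + -2 = 7, A[1][2] + B[2][1] = 0 + 1 = 1) = 1 (attained at k = 2)
  C[1][2] = min over k of (A[1][0] + B[0][2] = 10 + -3 = 7, A[1][1] + B[1][2] = 9 + -1 = 8, A[1][2] + B[2][2] = 0 + 4 = 4) = 4 (attained at k = 2)
  C[2][0] = min over k of (A[2][0] + B[0][0] = -1 + 0 = -1, A[2][1] + B[1][0] = 10 + 9 = 19, A[2][2] + B[2][0] = -3 + -2 = -5) = -5 (attained at k = 2)
  C[2][1] = min over k of (A[2][0] + B[0][1] = -1 + 5 = 4, A[2][1] + B[1][1] = 10 + -2 = 8, A[2][2] + B[2][1] = -3 + 1 = -2) = -2 (attained at k = 2)
  C[2][2] = min over k of (A[2][0] + B[0][2] = -1 + -3 = -4, A[2][1] + B[1][2] = 10 + -1 = 9, A[2][2] + B[2][2] = -3 + 4 = 1) = -4 (attained at k = 0)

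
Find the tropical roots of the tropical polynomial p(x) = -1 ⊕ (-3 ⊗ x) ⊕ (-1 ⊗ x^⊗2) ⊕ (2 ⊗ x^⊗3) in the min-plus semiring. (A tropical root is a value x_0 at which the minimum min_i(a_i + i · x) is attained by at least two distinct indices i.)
Roots: {-3, -2, 2}

Each tropical root is a break point of the lower envelope of the lines y = a_i + i · x (there are 4 lines, with slopes 0, 1, ..., 3). Only the lines that attain the minimum somewhere contribute to roots; other lines are dominated. Here the surviving (envelope) indices are i = 3, i = 2, i = 1, i = 0.
Intersections between consecutive envelope lines give the roots: for adjacent envelope indices i < j the intersection is x = (a_i − a_j) / (j − i). Reading off the sorted break points: {-3, -2, 2}.
Verification: at each break x_0, at least two indices attain the minimum of min_i(a_i + i · x_0).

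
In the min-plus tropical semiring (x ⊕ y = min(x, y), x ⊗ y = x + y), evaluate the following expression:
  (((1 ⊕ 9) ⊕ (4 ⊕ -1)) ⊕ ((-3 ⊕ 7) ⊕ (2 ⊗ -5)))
(((1 ⊕ 9) ⊕ (4 ⊕ -1)) ⊕ ((-3 ⊕ 7) ⊕ (2 ⊗ -5))) = -3

Expand innermost to outermost. Recall ⊕ takes the minimum of its arguments and ⊗ takes their sum. Working out the expression (((1 ⊕ 9) ⊕ (4 ⊕ -1)) ⊕ ((-3 ⊕ 7) ⊕ (2 ⊗ -5))) gives -3.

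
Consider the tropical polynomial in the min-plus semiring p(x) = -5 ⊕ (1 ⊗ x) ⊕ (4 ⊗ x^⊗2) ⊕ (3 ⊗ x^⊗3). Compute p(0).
p(0) = -5

A tropical monomial a ⊗ x^⊗i evaluates to a + i · x. Evaluating each term at x = 0:
  Term 0 contributes -5 + 0 · 0 = -5
  Term 1 contributes 1 + 1 · 0 = 1
  Term 2 contributes 4 + 2 · 0 = 4
  Term 3 contributes 3 + 3 · 0 = 3
p(0) = ⊕ of these = min[-5, 1, 4, 3] = -5.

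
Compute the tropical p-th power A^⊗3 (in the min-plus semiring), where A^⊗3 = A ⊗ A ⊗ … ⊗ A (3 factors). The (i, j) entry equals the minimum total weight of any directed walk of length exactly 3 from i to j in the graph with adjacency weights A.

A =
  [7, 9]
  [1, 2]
A^⊗3 =
  [12, 13]
  [5, 6]

Each entry (A^⊗3)_ij equals the minimum over all length-3 walks i = v_0 → v_1 → … → v_3 = j of Σ_t A[v_t][v_{t+1}]. For example, for (i, j) = (0, 1) we minimise over 4 possible intermediate vertex sequences; the minimum is 13, attained along the walk 0 → 1 → 1 → 1.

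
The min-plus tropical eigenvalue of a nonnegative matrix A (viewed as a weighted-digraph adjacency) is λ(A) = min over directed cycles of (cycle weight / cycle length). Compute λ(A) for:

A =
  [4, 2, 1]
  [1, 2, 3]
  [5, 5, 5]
λ(A) = 3/2

Enumerate directed cycles and compute their means (weight / length). Sample:
  cycle 0 → 0: weight = 4, length = 1, mean = 4/1 ≈ 4.000
  cycle 1 → 1: weight = 2, length = 1, mean = 2/1 ≈ 2.000
  cycle 2 → 2: weight = 5, length = 1, mean = 5/1 ≈ 5.000
  cycle 0 → 1 → 0: weight = 3, length = 2, mean = 3/2 ≈ 1.500
  cycle 0 → 2 → 0: weight = 6, length = 2, mean = 6/2 ≈ 3.000
  cycle 1 → 0 → 1: weight = 3, length = 2, mean = 3/2 ≈ 1.500
Minimum mean = 1.500, attained e.g. along the cycle 0 → 1 → 0 with weight 3 and length 2. So λ(A) = 3/2 = 3/2.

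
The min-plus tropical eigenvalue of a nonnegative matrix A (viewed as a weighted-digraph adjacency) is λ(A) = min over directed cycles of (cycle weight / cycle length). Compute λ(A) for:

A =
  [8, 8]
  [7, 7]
λ(A) = 7

Enumerate directed cycles and compute their means (weight / length). Sample:
  cycle 0 → 0: weight = 8, length = 1, mean = 8/1 ≈ 8.000
  cycle 1 → 1: weight = 7, length = 1, mean = 7/1 ≈ 7.000
  cycle 0 → 1 → 0: weight = 15, length = 2, mean = 15/2 ≈ 7.500
  cycle 1 → 0 → 1: weight = 15, length = 2, mean = 15/2 ≈ 7.500
Minimum mean = 7.000, attained e.g. along the cycle 1 → 1 with weight 7 and length 1. So λ(A) = 7/1 = 7.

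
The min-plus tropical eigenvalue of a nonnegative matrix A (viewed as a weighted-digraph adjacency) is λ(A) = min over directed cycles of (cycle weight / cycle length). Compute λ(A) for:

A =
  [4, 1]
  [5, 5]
λ(A) = 3

Enumerate directed cycles and compute their means (weight / length). Sample:
  cycle 0 → 0: weight = 4, length = 1, mean = 4/1 ≈ 4.000
  cycle 1 → 1: weight = 5, length = 1, mean = 5/1 ≈ 5.000
  cycle 0 → 1 → 0: weight = 6, length = 2, mean = 6/2 ≈ 3.000
  cycle 1 → 0 → 1: weight = 6, length = 2, mean = 6/2 ≈ 3.000
Minimum mean = 3.000, attained e.g. along the cycle 0 → 1 → 0 with weight 6 and length 2. So λ(A) = 6/2 = 3.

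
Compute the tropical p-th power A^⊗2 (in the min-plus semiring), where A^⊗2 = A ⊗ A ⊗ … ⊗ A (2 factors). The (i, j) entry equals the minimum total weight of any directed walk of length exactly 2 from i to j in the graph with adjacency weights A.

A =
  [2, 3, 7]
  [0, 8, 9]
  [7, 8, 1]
A^⊗2 =
  [3, 5, 8]
  [2, 3, 7]
  [8, 9, 2]

Each entry (A^⊗2)_ij equals the minimum over all length-2 walks i = v_0 → v_1 → … → v_2 = j of Σ_t A[v_t][v_{t+1}]. For example, for (i, j) = (0, 2) we minimise over 3 possible intermediate vertex sequences; the minimum is 8, attained along the walk 0 → 2 → 2.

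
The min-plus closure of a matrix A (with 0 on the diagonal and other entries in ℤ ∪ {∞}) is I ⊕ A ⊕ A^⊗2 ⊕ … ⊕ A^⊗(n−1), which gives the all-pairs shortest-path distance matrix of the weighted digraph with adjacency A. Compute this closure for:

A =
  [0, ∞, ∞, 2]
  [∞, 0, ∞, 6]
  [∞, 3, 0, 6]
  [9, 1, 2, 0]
Closure =
  [0, 3, 4, 2]
  [15, 0, 8, 6]
  [15, 3, 0, 6]
  [9, 1, 2, 0]

This is the Floyd-Warshall all-pairs shortest-path computation. For each intermediate vertex k = 0, 1, …, 3, update dist[i][j] ← min(dist[i][j], dist[i][k] + dist[k][j]). The final matrix gives, for each (i, j), the minimum total weight of any directed path from i to j (possibly empty when i = j).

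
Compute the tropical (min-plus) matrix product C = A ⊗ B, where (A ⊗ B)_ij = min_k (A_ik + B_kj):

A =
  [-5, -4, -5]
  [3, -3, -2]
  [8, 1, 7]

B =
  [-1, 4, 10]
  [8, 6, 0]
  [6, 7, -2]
A ⊗ B =
  [-6, -1, -7]
  [2, 3, -4]
  [7, 7, 1]

Apply the min-plus product entry-by-entry:
  C[0][0] = min over k of (A[0][0] + B[0][0] = -5 + -1 = -6, A[0][1] + B[1][0] = -4 + 8 = 4, A[0][2] + B[2][0] = -5 + 6 = 1) = -6 (attained at k = 0)
  C[0][1] = min over k of (A[0][0] + B[0][1] = -5 + 4 = -1, A[0][1] + B[1][1] = -4 + 6 = 2, A[0][2] + B[2][1] = -5 + 7 = 2) = -1 (attained at k = 0)
  C[0][2] = min over k of (A[0][0] + B[0][2] = -5 + 10 = 5, A[0][1] + B[1][2] = -4 + 0 = -4, A[0][2] + B[2][2] = -5 + -2 = -7) = -7 (attained at k = 2)
  C[1][0] = min over k of (A[1][0] + B[0][0] = 3 + -1 = 2, A[1][1] + B[1][0] = -3 + 8 = 5, A[1][2] + B[2][0] = -2 + 6 = 4) = 2 (attained at k = 0)
  C[1][1] = min over k of (A[1][0] + B[0][1] = 3 + 4 = 7, A[1][1] + B[1][1] = -3 + 6 = 3, A[1][2] + B[2][1] = -2 + 7 = 5) = 3 (attained at k = 1)
  C[1][2] = min over k of (A[1][0] + B[0][2] = 3 + 10 = 13, A[1][1] + B[1][2] = -3 + 0 = -3, A[1][2] + B[2][2] = -2 + -2 = -4) = -4 (attained at k = 2)
  C[2][0] = min over k of (A[2][0] + B[0][0] = 8 + -1 = 7, A[2][1] + B[1][0] = 1 + 8 = 9, A[2][2] + B[2][0] = 7 + 6 = 13) = 7 (attained at k = 0)
  C[2][1] = min over k of (A[2][0] + B[0][1] = 8 + 4 = 12, A[2][1] + B[1][1] = 1 + 6 = 7, A[2][2] + B[2][1] = 7 + 7 = 14) = 7 (attained at k = 1)
  C[2][2] = min over k of (A[2][0] + B[0][2] = 8 + 10 = 18, A[2][1] + B[1][2] = 1 + 0 = 1, A[2][2] + B[2][2] = 7 + -2 = 5) = 1 (attained at k = 1)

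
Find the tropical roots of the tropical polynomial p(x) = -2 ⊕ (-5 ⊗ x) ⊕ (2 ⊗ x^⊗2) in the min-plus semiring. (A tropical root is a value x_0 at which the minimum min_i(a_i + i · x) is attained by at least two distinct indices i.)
Roots: {-7, 3}

Each tropical root is a break point of the lower envelope of the lines y = a_i + i · x (there are 3 lines, with slopes 0, 1, ..., 2). Only the lines that attain the minimum somewhere contribute to roots; other lines are dominated. Here the surviving (envelope) indices are i = 2, i = 1, i = 0.
Intersections between consecutive envelope lines give the roots: for adjacent envelope indices i < j the intersection is x = (a_i − a_j) / (j − i). Reading off the sorted break points: {-7, 3}.
Verification: at each break x_0, at least two indices attain the minimum of min_i(a_i + i · x_0).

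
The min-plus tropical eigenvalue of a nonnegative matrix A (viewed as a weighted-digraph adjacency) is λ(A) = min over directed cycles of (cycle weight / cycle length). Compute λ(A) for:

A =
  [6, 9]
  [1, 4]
λ(A) = 4

Enumerate directed cycles and compute their means (weight / length). Sample:
  cycle 0 → 0: weight = 6, length = 1, mean = 6/1 ≈ 6.000
  cycle 1 → 1: weight = 4, length = 1, mean = 4/1 ≈ 4.000
  cycle 0 → 1 → 0: weight = 10, length = 2, mean = 10/2 ≈ 5.000
  cycle 1 → 0 → 1: weight = 10, length = 2, mean = 10/2 ≈ 5.000
Minimum mean = 4.000, attained e.g. along the cycle 1 → 1 with weight 4 and length 1. So λ(A) = 4/1 = 4.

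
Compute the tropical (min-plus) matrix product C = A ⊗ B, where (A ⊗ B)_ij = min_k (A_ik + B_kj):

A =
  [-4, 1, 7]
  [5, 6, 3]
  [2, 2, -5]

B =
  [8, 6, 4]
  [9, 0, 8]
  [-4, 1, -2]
A ⊗ B =
  [3, 1, 0]
  [-1, 4, 1]
  [-9, -4, -7]

Apply the min-plus product entry-by-entry:
  C[0][0] = min over k of (A[0][0] + B[0][0] = -4 + 8 = 4, A[0][1] + B[1][0] = 1 + 9 = 10, A[0][2] + B[2][0] = 7 + -4 = 3) = 3 (attained at k = 2)
  C[0][1] = min over k of (A[0][0] + B[0][1] = -4 + 6 = 2, A[0][1] + B[1][1] = 1 + 0 = 1, A[0][2] + B[2][1] = 7 + 1 = 8) = 1 (attained at k = 1)
  C[0][2] = min over k of (A[0][0] + B[0][2] = -4 + 4 = 0, A[0][1] + B[1][2] = 1 + 8 = 9, A[0][2] + B[2][2] = 7 + -2 = 5) = 0 (attained at k = 0)
  C[1][0] = min over k of (A[1][0] + B[0][0] = 5 + 8 = 13, A[1][1] + B[1][0] = 6 + 9 = 15, A[1][2] + B[2][0] = 3 + -4 = -1) = -1 (attained at k = 2)
  C[1][1] = min over k of (A[1][0] + B[0][1] = 5 + 6 = 11, A[1][1] + B[1][1] = 6 + 0 = 6, A[1][2] + B[2][1] = 3 + 1 = 4) = 4 (attained at k = 2)
  C[1][2] = min over k of (A[1][0] + B[0][2] = 5 + 4 = 9, A[1][1] + B[1][2] = 6 + 8 = 14, A[1][2] + B[2][2] = 3 + -2 = 1) = 1 (attained at k = 2)
  C[2][0] = min over k of (A[2][0] + B[0][0] = 2 + 8 = 10, A[2][1] + B[1][0] = 2 + 9 = 11, A[2][2] + B[2][0] = -5 + -4 = -9) = -9 (attained at k = 2)
  C[2][1] = min over k of (A[2][0] + B[0][1] = 2 + 6 = 8, A[2][1] + B[1][1] = 2 + 0 = 2, A[2][2] + B[2][1] = -5 + 1 = -4) = -4 (attained at k = 2)
  C[2][2] = min over k of (A[2][0] + B[0][2] = 2 + 4 = 6, A[2][1] + B[1][2] = 2 + 8 = 10, A[2][2] + B[2][2] = -5 + -2 = -7) = -7 (attained at k = 2)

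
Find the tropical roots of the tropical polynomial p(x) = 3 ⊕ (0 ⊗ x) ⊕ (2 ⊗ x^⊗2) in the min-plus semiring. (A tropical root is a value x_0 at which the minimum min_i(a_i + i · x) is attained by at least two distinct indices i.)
Roots: {-2, 3}

Each tropical root is a break point of the lower envelope of the lines y = a_i + i · x (there are 3 lines, with slopes 0, 1, ..., 2). Only the lines that attain the minimum somewhere contribute to roots; other lines are dominated. Here the surviving (envelope) indices are i = 2, i = 1, i = 0.
Intersections between consecutive envelope lines give the roots: for adjacent envelope indices i < j the intersection is x = (a_i − a_j) / (j − i). Reading off the sorted break points: {-2, 3}.
Verification: at each break x_0, at least two indices attain the minimum of min_i(a_i + i · x_0).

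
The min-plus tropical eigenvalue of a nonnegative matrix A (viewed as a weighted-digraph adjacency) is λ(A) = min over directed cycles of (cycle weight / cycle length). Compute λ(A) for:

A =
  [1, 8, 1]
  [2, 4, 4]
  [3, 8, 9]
λ(A) = 1

Enumerate directed cycles and compute their means (weight / length). Sample:
  cycle 0 → 0: weight = 1, length = 1, mean = 1/1 ≈ 1.000
  cycle 1 → 1: weight = 4, length = 1, mean = 4/1 ≈ 4.000
  cycle 2 → 2: weight = 9, length = 1, mean = 9/1 ≈ 9.000
  cycle 0 → 1 → 0: weight = 10, length = 2, mean = 10/2 ≈ 5.000
  cycle 0 → 2 → 0: weight = 4, length = 2, mean = 4/2 ≈ 2.000
  cycle 1 → 0 → 1: weight = 10, length = 2, mean = 10/2 ≈ 5.000
Minimum mean = 1.000, attained e.g. along the cycle 0 → 0 with weight 1 and length 1. So λ(A) = 1/1 = 1.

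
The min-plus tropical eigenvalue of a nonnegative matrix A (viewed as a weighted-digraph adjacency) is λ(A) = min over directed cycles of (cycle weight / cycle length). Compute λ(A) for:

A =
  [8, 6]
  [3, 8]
λ(A) = 9/2

Enumerate directed cycles and compute their means (weight / length). Sample:
  cycle 0 → 0: weight = 8, length = 1, mean = 8/1 ≈ 8.000
  cycle 1 → 1: weight = 8, length = 1, mean = 8/1 ≈ 8.000
  cycle 0 → 1 → 0: weight = 9, length = 2, mean = 9/2 ≈ 4.500
  cycle 1 → 0 → 1: weight = 9, length = 2, mean = 9/2 ≈ 4.500
Minimum mean = 4.500, attained e.g. along the cycle 0 → 1 → 0 with weight 9 and length 2. So λ(A) = 9/2 = 9/2.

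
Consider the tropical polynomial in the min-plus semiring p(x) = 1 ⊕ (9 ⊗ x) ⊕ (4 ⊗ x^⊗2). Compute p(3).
p(3) = 1

A tropical monomial a ⊗ x^⊗i evaluates to a + i · x. Evaluating each term at x = 3:
  Term 0 contributes 1 + 0 · 3 = 1
  Term 1 contributes 9 + 1 · 3 = 12
  Term 2 contributes 4 + 2 · 3 = 10
p(3) = ⊕ of these = min[1, 12, 10] = 1.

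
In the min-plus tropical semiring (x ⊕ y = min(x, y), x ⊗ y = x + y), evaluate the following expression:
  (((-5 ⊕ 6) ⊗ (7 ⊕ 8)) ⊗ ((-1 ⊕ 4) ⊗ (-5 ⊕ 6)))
(((-5 ⊕ 6) ⊗ (7 ⊕ 8)) ⊗ ((-1 ⊕ 4) ⊗ (-5 ⊕ 6))) = -4

Expand innermost to outermost. Recall ⊕ takes the minimum of its arguments and ⊗ takes their sum. Working out the expression (((-5 ⊕ 6) ⊗ (7 ⊕ 8)) ⊗ ((-1 ⊕ 4) ⊗ (-5 ⊕ 6))) gives -4.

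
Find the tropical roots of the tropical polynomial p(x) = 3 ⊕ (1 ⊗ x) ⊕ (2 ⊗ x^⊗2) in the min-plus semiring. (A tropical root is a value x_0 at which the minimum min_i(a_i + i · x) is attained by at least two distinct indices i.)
Roots: {-1, 2}

Each tropical root is a break point of the lower envelope of the lines y = a_i + i · x (there are 3 lines, with slopes 0, 1, ..., 2). Only the lines that attain the minimum somewhere contribute to roots; other lines are dominated. Here the surviving (envelope) indices are i = 2, i = 1, i = 0.
Intersections between consecutive envelope lines give the roots: for adjacent envelope indices i < j the intersection is x = (a_i − a_j) / (j − i). Reading off the sorted break points: {-1, 2}.
Verification: at each break x_0, at least two indices attain the minimum of min_i(a_i + i · x_0).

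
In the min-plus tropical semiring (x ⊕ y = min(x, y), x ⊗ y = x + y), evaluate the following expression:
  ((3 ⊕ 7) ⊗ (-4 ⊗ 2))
((3 ⊕ 7) ⊗ (-4 ⊗ 2)) = 1

Expand innermost to outermost. Recall ⊕ takes the minimum of its arguments and ⊗ takes their sum. Working out the expression ((3 ⊕ 7) ⊗ (-4 ⊗ 2)) gives 1.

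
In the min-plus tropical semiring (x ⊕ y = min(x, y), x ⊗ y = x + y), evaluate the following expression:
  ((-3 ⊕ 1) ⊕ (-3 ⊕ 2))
((-3 ⊕ 1) ⊕ (-3 ⊕ 2)) = -3

Expand innermost to outermost. Recall ⊕ takes the minimum of its arguments and ⊗ takes their sum. Working out the expression ((-3 ⊕ 1) ⊕ (-3 ⊕ 2)) gives -3.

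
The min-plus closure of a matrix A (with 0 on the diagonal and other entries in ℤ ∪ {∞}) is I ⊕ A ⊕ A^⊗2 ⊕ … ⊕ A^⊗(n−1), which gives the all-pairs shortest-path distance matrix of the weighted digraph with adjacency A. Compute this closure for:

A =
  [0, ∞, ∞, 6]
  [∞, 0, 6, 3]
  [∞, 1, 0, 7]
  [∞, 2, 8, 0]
Closure =
  [0, 8, 14, 6]
  [∞, 0, 6, 3]
  [∞, 1, 0, 4]
  [∞, 2, 8, 0]

This is the Floyd-Warshall all-pairs shortest-path computation. For each intermediate vertex k = 0, 1, …, 3, update dist[i][j] ← min(dist[i][j], dist[i][k] + dist[k][j]). The final matrix gives, for each (i, j), the minimum total weight of any directed path from i to j (possibly empty when i = j).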